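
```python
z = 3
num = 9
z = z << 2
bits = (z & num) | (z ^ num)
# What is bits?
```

Trace:
`z = 3` → z = 3
`num = 9` → num = 9
`z = z << 2` → z = 12
`bits = (z & num) | (z ^ num)` → bits = 13
So bits = 13

Answer: 13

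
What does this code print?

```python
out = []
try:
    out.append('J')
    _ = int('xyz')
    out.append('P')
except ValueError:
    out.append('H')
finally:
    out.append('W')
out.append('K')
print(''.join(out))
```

Execution trace: 'J' (try body) → 'H' (except ValueError) → 'W' (finally) → 'K' (after the try/except). Output: JHWK

Answer: JHWK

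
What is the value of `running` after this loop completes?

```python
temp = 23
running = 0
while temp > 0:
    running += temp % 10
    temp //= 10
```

Sum digits of 23
`running` takes the values: 0 → 3 → 5

Answer: 5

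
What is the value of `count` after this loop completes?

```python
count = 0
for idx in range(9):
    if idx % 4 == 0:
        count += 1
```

Count numbers divisible by 4 in range(9)
`count` takes the values: 0 → 1 → 2 → 3

Answer: 3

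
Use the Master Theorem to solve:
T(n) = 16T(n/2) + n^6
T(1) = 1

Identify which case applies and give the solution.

a=16, b=2, f(n)=n^6. log_2(16) = 4. Since c=6 > 4 and the regularity condition holds (16(n/2)^6 = (16/2^6)n^6 with 16/2^6 < 1), Case 3 applies: T(n) = Θ(f(n)) = O(n^6).

Answer: O(n^6) - Case 3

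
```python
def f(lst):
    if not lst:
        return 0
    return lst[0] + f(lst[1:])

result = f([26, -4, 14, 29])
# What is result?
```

26 + (-4) + 14 + 29 + 0 = 65

Answer: 65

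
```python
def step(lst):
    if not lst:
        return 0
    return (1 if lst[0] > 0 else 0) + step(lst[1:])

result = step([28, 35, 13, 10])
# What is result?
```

Count of positive elements in [28, 35, 13, 10] = 4

Answer: 4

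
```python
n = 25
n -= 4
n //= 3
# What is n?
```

Trace:
`n = 25` → n = 25
`n -= 4` → n = 21
`n //= 3` → n = 7
So n = 7

Answer: 7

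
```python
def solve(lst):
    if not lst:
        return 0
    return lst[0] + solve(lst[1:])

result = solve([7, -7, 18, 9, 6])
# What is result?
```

7 + (-7) + 18 + 9 + 6 + 0 = 33

Answer: 33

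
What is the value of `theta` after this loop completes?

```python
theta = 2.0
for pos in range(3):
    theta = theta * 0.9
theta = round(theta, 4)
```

Exponential decay: 2.0 * 0.9^3
`theta` takes the values: 2.0 → 1.8 → 1.62 → 1.458

Answer: 1.458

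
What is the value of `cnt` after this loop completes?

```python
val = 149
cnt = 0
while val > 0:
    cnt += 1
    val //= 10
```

Count digits by repeated division by 10
`cnt` takes the values: 0 → 1 → 2 → 3

Answer: 3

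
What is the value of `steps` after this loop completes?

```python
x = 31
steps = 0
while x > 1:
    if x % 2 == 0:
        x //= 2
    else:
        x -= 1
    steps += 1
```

Steps to reduce 31 to 1
`steps` takes the values: 0 → 1 → 2 → 3 → 4 → 5 → 6 → 7 → 8

Answer: 8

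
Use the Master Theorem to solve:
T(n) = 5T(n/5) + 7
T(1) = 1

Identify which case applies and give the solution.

a=5, b=5, f(n)=7. log_5(5) = 1. Since c=0 < 1, Case 1 applies: T(n) = Θ(n^log_b(a)) = O(n).

Answer: O(n) - Case 1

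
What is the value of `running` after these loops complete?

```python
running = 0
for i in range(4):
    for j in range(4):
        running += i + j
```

Sum of all i+j for i,j in 4x4
`running` takes the values: 0 → 1 → 3 → 6 → 7 → 9 → 12 → 16 → 18 → 21 → 25 → 30 → 33 → 37 → 42 → 48

Answer: 48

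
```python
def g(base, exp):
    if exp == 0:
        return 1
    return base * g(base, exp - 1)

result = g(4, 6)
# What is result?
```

g(4, 6) = 4 * 4 * 4 * 4 * 4 * 4 = 4096

Answer: 4096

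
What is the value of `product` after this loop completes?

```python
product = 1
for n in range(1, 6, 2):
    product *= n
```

Product of 1, 3, 5, ... up to 5
`product` takes the values: 1 → 3 → 15

Answer: 15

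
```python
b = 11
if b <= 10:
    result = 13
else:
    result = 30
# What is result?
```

Trace:
`b = 11` → b = 11
`if b <= 10: ...` → b <= 10 is False, take else branch → result = 30
So result = 30

Answer: 30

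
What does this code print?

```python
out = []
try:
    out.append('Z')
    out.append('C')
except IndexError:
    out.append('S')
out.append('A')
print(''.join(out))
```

Execution trace: 'Z' (try body) → 'C' (try body, no exception) → 'A' (after the try/except). Output: ZCA

Answer: ZCA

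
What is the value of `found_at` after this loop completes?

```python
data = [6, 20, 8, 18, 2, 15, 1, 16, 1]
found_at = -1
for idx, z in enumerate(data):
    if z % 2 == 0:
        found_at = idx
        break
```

First even number index in [6, 20, 8, 18, 2, 15, 1, 16, 1]
`found_at` takes the values: -1 → 0

Answer: 0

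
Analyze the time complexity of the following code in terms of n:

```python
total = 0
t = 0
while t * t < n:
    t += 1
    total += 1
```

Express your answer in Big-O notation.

Each loop level contributes: √n. Multiplying the contributions gives O(√n).

Answer: O(√n)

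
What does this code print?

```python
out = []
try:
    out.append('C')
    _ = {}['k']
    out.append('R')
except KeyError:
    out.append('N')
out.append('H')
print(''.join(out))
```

Execution trace: 'C' (try body) → 'N' (except KeyError) → 'H' (after the try/except). Output: CNH

Answer: CNH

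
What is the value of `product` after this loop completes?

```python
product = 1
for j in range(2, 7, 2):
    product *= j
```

Product of even numbers 2 to 6
`product` takes the values: 1 → 2 → 8 → 48

Answer: 48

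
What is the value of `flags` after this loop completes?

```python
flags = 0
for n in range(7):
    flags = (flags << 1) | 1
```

Build 7 consecutive 1-bits: 0b1111111
`flags` takes the values: 0 → 1 → 3 → 7 → 15 → 31 → 63 → 127

Answer: 127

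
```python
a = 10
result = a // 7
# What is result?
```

Trace:
`a = 10` → a = 10
`result = a // 7` → result = 1
So result = 1

Answer: 1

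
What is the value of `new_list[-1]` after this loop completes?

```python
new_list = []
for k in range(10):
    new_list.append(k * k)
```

Last element of squares 0 to 9
`new_list` takes the values: [] → [0] → [0, 1] → [0, 1, 4] → [0, 1, 4, 9] → [0, 1, 4, 9, 16] → [0, 1, 4, 9, 16, 25] → [0, 1, 4, 9, 16, 25, 36] → [0, 1, 4, 9, 16, 25, 36, 49] → [0, 1, 4, 9, 16, 25, 36, 49, 64] → [0, 1, 4, 9, 16, 25, 36, 49, 64, 81]
So `new_list[-1]` = 81

Answer: 81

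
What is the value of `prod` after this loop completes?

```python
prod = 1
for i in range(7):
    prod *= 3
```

3^7 = 2187
`prod` takes the values: 1 → 3 → 9 → 27 → 81 → 243 → 729 → 2187

Answer: 2187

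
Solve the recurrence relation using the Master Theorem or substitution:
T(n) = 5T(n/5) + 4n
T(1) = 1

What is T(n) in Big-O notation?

By Master Theorem: a=5, b=5, f(n)=4n. Since log_5(5) = 1 and f(n) = Θ(n^1), Case 2 applies. T(n) = O(n log n).

Answer: O(n log n)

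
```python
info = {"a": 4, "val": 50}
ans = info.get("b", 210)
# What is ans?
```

Trace:
`info = {"a": 4, "val": 50}` → info = {'a': 4, 'val': 50}
`ans = info.get("b", 210)` → ans = 210
So ans = 210

Answer: 210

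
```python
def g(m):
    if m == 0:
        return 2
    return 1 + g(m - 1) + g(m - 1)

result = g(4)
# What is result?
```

g(m) = 1 + 2·g(m-1), g(0)=2. Closed form: (2+1)·2^4 - 1 = 47.

Answer: 47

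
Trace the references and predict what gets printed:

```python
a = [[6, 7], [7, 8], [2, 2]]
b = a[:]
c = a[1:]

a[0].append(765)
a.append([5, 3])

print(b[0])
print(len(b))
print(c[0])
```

Key concept: slice with nested mutation.
Step by step:
`a = [[6, 7], [7, 8], [2, 2]]` → a = [[6, 7], [7, 8], [2, 2]]
`b = a[:]` → b = [[6, 7], [7, 8], [2, 2]]
`c = a[1:]` → c = [[7, 8], [2, 2]]
`a[0].append(765)` → a = [[6, 7, 765], [7, 8], [2, 2]]; b = [[6, 7, 765], [7, 8], [2, 2]]
`a.append([5, 3])` → a = [[6, 7, 765], [7, 8], [2, 2], [5, 3]]
`print(b[0])` → prints [6, 7, 765]
`print(len(b))` → prints 3
`print(c[0])` → prints [7, 8]

Answer:
[6, 7, 765]
3
[7, 8]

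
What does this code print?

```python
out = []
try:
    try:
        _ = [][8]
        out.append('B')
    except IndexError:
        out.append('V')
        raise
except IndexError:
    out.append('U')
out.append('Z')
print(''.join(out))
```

Execution trace: 'V' (inner except IndexError) → 'U' (outer except IndexError) → 'Z' (after the try/except). Output: VUZ

Answer: VUZ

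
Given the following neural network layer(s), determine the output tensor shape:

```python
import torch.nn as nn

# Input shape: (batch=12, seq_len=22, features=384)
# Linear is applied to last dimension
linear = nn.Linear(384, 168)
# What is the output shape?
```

Input: (12, 22, 384) -> Output: (12, 22, 168)

Answer: (12, 22, 168)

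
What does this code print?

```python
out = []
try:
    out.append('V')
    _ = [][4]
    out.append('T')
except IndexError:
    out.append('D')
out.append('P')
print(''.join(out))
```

Execution trace: 'V' (try body) → 'D' (except IndexError) → 'P' (after the try/except). Output: VDP

Answer: VDP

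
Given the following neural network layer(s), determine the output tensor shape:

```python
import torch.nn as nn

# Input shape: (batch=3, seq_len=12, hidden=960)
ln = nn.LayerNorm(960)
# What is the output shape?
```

Input: (3, 12, 960) -> Output: (3, 12, 960)

Answer: (3, 12, 960)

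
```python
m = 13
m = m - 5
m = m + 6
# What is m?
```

Trace:
`m = 13` → m = 13
`m = m - 5` → m = 8
`m = m + 6` → m = 14
So m = 14

Answer: 14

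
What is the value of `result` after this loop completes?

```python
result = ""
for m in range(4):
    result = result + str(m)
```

Concatenate digits 0 to 3
`result` takes the values: "" → "0" → "01" → "012" → "0123"

Answer: "0123"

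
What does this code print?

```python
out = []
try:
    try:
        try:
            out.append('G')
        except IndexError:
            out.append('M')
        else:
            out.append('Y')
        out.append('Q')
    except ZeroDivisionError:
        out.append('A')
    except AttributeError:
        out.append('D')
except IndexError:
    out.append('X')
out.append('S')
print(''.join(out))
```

Execution trace: 'G' (inner try body, no exception) → 'Y' (inner else) → 'Q' (try body, no exception) → 'S' (after the try/except). Output: GYQS

Answer: GYQS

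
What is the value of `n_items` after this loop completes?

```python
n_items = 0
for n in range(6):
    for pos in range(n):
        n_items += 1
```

Triangle number: 0+1+2+...+5
`n_items` takes the values: 0 → 1 → 2 → 3 → 4 → 5 → 6 → 7 → 8 → 9 → 10 → 11 → 12 → 13 → 14 → 15

Answer: 15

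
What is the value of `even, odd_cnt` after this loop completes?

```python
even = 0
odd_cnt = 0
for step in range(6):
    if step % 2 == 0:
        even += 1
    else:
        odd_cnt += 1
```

Count evens and odds in range(6)
`even, odd_cnt` takes the values: (0, 0) → (1, 0) → (1, 1) → (2, 1) → (2, 2) → (3, 2) → (3, 3)

Answer: 3, 3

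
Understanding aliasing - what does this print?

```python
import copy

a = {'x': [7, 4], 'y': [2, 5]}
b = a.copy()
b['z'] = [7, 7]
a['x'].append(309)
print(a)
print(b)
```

Key concept: shallow copy of dict with mutable values.
Step by step:
`a = {'x': [7, 4], 'y': [2, 5]}` → a = {'x': [7, 4], 'y': [2, 5]}
`b = a.copy()` → b = {'x': [7, 4], 'y': [2, 5]}
`b['z'] = [7, 7]` → b = {'x': [7, 4], 'y': [2, 5], 'z': [7, 7]}
`a['x'].append(309)` → a = {'x': [7, 4, 309], 'y': [2, 5]}; b = {'x': [7, 4, 309], 'y': [2, 5], 'z': [7, 7]}
`print(a)` → prints {'x': [7, 4, 309], 'y': [2, 5]}
`print(b)` → prints {'x': [7, 4, 309], 'y': [2, 5], 'z': [7, 7]}

Answer:
{'x': [7, 4, 309], 'y': [2, 5]}
{'x': [7, 4, 309], 'y': [2, 5], 'z': [7, 7]}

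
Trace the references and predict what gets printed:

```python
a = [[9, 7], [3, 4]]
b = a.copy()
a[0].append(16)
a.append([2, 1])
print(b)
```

Key concept: shallow copy with nested lists.
Step by step:
`a = [[9, 7], [3, 4]]` → a = [[9, 7], [3, 4]]
`b = a.copy()` → b = [[9, 7], [3, 4]]
`a[0].append(16)` → a = [[9, 7, 16], [3, 4]]; b = [[9, 7, 16], [3, 4]]
`a.append([2, 1])` → a = [[9, 7, 16], [3, 4], [2, 1]]
`print(b)` → prints [[9, 7, 16], [3, 4]]

Answer: [[9, 7, 16], [3, 4]]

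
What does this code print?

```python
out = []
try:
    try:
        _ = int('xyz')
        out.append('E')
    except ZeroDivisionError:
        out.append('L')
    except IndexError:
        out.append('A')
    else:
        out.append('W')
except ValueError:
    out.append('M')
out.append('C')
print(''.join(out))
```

Execution trace: 'M' (outer except ValueError) → 'C' (after the try/except). Output: MC

Answer: MC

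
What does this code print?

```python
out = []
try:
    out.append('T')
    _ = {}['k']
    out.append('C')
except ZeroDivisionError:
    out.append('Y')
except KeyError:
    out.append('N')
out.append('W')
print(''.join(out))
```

Execution trace: 'T' (try body) → 'N' (except KeyError) → 'W' (after the try/except). Output: TNW

Answer: TNW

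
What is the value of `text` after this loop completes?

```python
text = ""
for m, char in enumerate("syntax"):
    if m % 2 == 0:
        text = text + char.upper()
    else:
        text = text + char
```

Uppercase even positions in 'syntax'
`text` takes the values: "" → "S" → "Sy" → "SyN" → "SyNt" → "SyNtA" → "SyNtAx"

Answer: "SyNtAx"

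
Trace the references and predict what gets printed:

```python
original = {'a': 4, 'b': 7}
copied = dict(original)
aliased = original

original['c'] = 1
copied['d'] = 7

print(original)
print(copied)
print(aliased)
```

Key concept: dict() creates copy, assignment creates alias.
Step by step:
`original = {'a': 4, 'b': 7}` → original = {'a': 4, 'b': 7}
`copied = dict(original)` → copied = {'a': 4, 'b': 7}
`aliased = original` → aliased = {'a': 4, 'b': 7} (same object as original)
`original['c'] = 1` → original = {'a': 4, 'b': 7, 'c': 1} (same object as aliased); aliased = {'a': 4, 'b': 7, 'c': 1} (same object as original)
`copied['d'] = 7` → copied = {'a': 4, 'b': 7, 'd': 7}
`print(original)` → prints {'a': 4, 'b': 7, 'c': 1}
`print(copied)` → prints {'a': 4, 'b': 7, 'd': 7}
`print(aliased)` → prints {'a': 4, 'b': 7, 'c': 1}

Answer:
{'a': 4, 'b': 7, 'c': 1}
{'a': 4, 'b': 7, 'd': 7}
{'a': 4, 'b': 7, 'c': 1}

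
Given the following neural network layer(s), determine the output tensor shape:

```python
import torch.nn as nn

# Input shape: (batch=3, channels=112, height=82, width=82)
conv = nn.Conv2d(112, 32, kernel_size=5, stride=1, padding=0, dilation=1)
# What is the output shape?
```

Input: (3, 112, 82, 82) -> Output: (3, 32, 78, 78)

Answer: (3, 32, 78, 78)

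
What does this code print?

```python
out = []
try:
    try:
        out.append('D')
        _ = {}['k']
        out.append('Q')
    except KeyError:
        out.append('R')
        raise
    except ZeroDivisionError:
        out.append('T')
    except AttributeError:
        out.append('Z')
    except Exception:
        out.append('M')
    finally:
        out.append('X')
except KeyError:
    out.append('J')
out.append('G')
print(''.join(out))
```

Execution trace: 'D' (inner try body) → 'R' (inner except KeyError) → 'X' (inner finally) → 'J' (outer except KeyError) → 'G' (after the try/except). Output: DRXJG

Answer: DRXJG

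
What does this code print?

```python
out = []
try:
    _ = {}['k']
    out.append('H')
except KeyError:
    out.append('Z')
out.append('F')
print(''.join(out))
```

Execution trace: 'Z' (except KeyError) → 'F' (after the try/except). Output: ZF

Answer: ZF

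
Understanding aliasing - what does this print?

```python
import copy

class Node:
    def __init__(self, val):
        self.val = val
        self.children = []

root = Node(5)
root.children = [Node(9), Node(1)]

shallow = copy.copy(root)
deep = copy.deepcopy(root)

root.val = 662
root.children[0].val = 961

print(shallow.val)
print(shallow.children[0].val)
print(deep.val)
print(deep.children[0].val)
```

Key concept: deep copy with custom objects.
Step by step:
`root = Node(5)` → root = Node(val=5, children=[])
`root.children = [Node(9), Node(1)]` → root = Node(val=5, children=[Node(val=9, children=[]), Node(val=1, children=[])])
`shallow = copy.copy(root)` → shallow = Node(val=5, children=[Node(val=9, children=[]), Node(val=1, children=[])])
`deep = copy.deepcopy(root)` → deep = Node(val=5, children=[Node(val=9, children=[]), Node(val=1, children=[])])
`root.val = 662` → root = Node(val=662, children=[Node(val=9, children=[]), Node(val=1, children=[])])
`root.children[0].val = 961` → root = Node(val=662, children=[Node(val=961, children=[]), Node(val=1, children=[])]); shallow = Node(val=5, children=[Node(val=961, children=[]), Node(val=1, children=[])])
`print(shallow.val)` → prints 5
`print(shallow.children[0].val)` → prints 961
`print(deep.val)` → prints 5
`print(deep.children[0].val)` → prints 9

Answer:
5
961
5
9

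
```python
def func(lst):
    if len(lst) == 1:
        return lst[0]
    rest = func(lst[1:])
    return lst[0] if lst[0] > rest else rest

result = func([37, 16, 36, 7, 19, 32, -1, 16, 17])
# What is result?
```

Recursive max over [37, 16, 36, 7, 19, 32, -1, 16, 17] = 37

Answer: 37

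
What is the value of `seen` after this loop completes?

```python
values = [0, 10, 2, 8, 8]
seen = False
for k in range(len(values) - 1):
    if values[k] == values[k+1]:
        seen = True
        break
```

Check consecutive duplicates in [0, 10, 2, 8, 8]
`seen` takes the values: False → True

Answer: True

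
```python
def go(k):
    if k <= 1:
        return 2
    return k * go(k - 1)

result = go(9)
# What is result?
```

go(9) = 9 * 8 * 7 * 6 * 5 * 4 * 3 * 2 * 2 = 725760

Answer: 725760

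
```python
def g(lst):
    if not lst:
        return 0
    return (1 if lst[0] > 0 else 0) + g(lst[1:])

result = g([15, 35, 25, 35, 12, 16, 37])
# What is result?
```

Count of positive elements in [15, 35, 25, 35, 12, 16, 37] = 7

Answer: 7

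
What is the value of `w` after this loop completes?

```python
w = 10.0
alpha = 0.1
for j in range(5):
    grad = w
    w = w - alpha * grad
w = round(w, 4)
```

Gradient descent: w = 10.0 * (1 - 0.1)^5
`w` takes the values: 10.0 → 9.0 → 8.1 → 7.29 → 6.561 → 5.9049

Answer: 5.9049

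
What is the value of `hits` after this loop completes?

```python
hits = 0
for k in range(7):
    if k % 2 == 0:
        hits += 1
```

Count numbers divisible by 2 in range(7)
`hits` takes the values: 0 → 1 → 2 → 3 → 4

Answer: 4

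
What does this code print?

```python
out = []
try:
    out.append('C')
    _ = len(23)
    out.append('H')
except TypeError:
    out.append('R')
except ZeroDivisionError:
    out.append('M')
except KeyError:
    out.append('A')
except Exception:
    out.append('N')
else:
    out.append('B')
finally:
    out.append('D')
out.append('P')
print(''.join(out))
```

Execution trace: 'C' (try body) → 'R' (except TypeError) → 'D' (finally) → 'P' (after the try/except). Output: CRDP

Answer: CRDP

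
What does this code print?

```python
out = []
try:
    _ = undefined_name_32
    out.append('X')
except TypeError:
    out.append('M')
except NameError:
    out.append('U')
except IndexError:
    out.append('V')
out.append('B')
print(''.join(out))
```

Execution trace: 'U' (except NameError) → 'B' (after the try/except). Output: UB

Answer: UB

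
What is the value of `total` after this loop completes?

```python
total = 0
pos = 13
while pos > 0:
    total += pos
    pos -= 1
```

Sum 13 down to 1
`total` takes the values: 0 → 13 → 25 → 36 → 46 → 55 → 63 → 70 → 76 → 81 → 85 → 88 → 90 → 91

Answer: 91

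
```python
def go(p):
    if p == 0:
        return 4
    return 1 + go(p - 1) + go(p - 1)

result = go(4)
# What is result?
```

go(p) = 1 + 2·go(p-1), go(0)=4. Closed form: (4+1)·2^4 - 1 = 79.

Answer: 79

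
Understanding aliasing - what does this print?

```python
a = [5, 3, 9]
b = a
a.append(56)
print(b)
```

Key concept: basic list aliasing.
Step by step:
`a = [5, 3, 9]` → a = [5, 3, 9]
`b = a` → b = [5, 3, 9] (same object as a)
`a.append(56)` → a = [5, 3, 9, 56] (same object as b); b = [5, 3, 9, 56] (same object as a)
`print(b)` → prints [5, 3, 9, 56]

Answer: [5, 3, 9, 56]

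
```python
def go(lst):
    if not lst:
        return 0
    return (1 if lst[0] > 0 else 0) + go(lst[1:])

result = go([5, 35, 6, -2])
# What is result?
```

Count of positive elements in [5, 35, 6, -2] = 3

Answer: 3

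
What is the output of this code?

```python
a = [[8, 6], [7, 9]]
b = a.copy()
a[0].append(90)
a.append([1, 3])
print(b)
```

Key concept: shallow copy with nested lists.
Step by step:
`a = [[8, 6], [7, 9]]` → a = [[8, 6], [7, 9]]
`b = a.copy()` → b = [[8, 6], [7, 9]]
`a[0].append(90)` → a = [[8, 6, 90], [7, 9]]; b = [[8, 6, 90], [7, 9]]
`a.append([1, 3])` → a = [[8, 6, 90], [7, 9], [1, 3]]
`print(b)` → prints [[8, 6, 90], [7, 9]]

Answer: [[8, 6, 90], [7, 9]]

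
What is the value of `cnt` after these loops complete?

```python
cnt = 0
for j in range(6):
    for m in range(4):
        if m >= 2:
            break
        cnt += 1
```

Inner breaks at 2, outer runs 6 times
`cnt` takes the values: 0 → 1 → 2 → 3 → 4 → 5 → 6 → 7 → 8 → 9 → 10 → 11 → 12

Answer: 12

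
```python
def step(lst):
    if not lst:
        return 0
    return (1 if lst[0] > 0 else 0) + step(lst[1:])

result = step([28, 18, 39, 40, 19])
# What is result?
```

Count of positive elements in [28, 18, 39, 40, 19] = 5

Answer: 5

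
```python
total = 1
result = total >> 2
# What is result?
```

Trace:
`total = 1` → total = 1
`result = total >> 2` → result = 0
So result = 0

Answer: 0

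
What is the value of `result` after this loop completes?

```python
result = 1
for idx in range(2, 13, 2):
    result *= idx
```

Product of even numbers 2 to 12
`result` takes the values: 1 → 2 → 8 → 48 → 384 → 3840 → 46080

Answer: 46080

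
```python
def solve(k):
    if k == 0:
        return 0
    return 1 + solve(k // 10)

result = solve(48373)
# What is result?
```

Count of digits of 48373: 5

Answer: 5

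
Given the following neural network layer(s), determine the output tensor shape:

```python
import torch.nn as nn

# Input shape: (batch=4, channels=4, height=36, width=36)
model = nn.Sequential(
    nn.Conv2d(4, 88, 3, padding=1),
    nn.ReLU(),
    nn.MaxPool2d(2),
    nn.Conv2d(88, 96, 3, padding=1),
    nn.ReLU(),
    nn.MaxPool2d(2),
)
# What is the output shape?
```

Input: (4, 4, 36, 36) -> after first Conv2d: (4, 88, 36, 36) -> after first MaxPool2d: (4, 88, 18, 18) -> after second Conv2d: (4, 96, 18, 18) -> Output: (4, 96, 9, 9)

Answer: (4, 96, 9, 9)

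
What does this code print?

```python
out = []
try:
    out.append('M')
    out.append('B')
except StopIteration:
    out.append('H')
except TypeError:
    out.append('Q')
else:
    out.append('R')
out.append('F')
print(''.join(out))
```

Execution trace: 'M' (try body) → 'B' (try body, no exception) → 'R' (else) → 'F' (after the try/except). Output: MBRF

Answer: MBRF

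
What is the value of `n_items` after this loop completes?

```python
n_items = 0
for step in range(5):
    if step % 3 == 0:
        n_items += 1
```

Count numbers divisible by 3 in range(5)
`n_items` takes the values: 0 → 1 → 2

Answer: 2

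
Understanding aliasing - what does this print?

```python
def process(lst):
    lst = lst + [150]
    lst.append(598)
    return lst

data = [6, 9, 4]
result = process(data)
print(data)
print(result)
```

Key concept: rebinding parameter vs mutation.
Step by step:
`data = [6, 9, 4]` → data = [6, 9, 4]
`result = process(data)` → result = [6, 9, 4, 150, 598]
`print(data)` → prints [6, 9, 4]
`print(result)` → prints [6, 9, 4, 150, 598]

Answer:
[6, 9, 4]
[6, 9, 4, 150, 598]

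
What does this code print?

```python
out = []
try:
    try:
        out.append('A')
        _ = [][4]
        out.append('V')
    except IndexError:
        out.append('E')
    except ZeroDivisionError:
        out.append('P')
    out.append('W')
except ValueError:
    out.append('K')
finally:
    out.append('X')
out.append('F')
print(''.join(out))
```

Execution trace: 'A' (inner try body) → 'E' (inner except IndexError) → 'W' (try body, no exception) → 'X' (finally) → 'F' (after the try/except). Output: AEWXF

Answer: AEWXF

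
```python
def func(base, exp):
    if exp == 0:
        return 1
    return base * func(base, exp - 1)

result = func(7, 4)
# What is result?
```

func(7, 4) = 7 * 7 * 7 * 7 = 2401

Answer: 2401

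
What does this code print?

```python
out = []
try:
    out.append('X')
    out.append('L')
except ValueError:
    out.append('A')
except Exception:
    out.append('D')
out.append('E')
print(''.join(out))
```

Execution trace: 'X' (try body) → 'L' (try body, no exception) → 'E' (after the try/except). Output: XLE

Answer: XLE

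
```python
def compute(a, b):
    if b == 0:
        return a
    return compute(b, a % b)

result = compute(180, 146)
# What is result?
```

compute(180, 146) -> compute(146, 34) -> compute(34, 10) -> compute(10, 4) -> compute(4, 2) -> compute(2, 0) -> 2

Answer: 2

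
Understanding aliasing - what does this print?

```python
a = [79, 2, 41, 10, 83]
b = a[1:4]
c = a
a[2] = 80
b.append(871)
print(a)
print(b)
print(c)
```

Key concept: slice vs alias.
Step by step:
`a = [79, 2, 41, 10, 83]` → a = [79, 2, 41, 10, 83]
`b = a[1:4]` → b = [2, 41, 10]
`c = a` → c = [79, 2, 41, 10, 83] (same object as a)
`a[2] = 80` → a = [79, 2, 80, 10, 83] (same object as c); c = [79, 2, 80, 10, 83] (same object as a)
`b.append(871)` → b = [2, 41, 10, 871]
`print(a)` → prints [79, 2, 80, 10, 83]
`print(b)` → prints [2, 41, 10, 871]
`print(c)` → prints [79, 2, 80, 10, 83]

Answer:
[79, 2, 80, 10, 83]
[2, 41, 10, 871]
[79, 2, 80, 10, 83]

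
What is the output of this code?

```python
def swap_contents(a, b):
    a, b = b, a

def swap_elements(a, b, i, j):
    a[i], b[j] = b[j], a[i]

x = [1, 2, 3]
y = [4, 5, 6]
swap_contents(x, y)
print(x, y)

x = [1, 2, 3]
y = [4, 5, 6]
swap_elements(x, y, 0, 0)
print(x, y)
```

Key concept: parameter rebinding vs mutation.
Step by step:
`x = [1, 2, 3]` → x = [1, 2, 3]
`y = [4, 5, 6]` → y = [4, 5, 6]
`swap_contents(x, y)` → no visible change to tracked variables
`print(x, y)` → prints [1, 2, 3] [4, 5, 6]
`x = [1, 2, 3]` → x = [1, 2, 3]
`y = [4, 5, 6]` → y = [4, 5, 6]
`swap_elements(x, y, 0, 0)` → x = [4, 2, 3]; y = [1, 5, 6]
`print(x, y)` → prints [4, 2, 3] [1, 5, 6]

Answer:
[1, 2, 3] [4, 5, 6]
[4, 2, 3] [1, 5, 6]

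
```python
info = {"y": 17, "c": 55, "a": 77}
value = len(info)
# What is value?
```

Trace:
`info = {"y": 17, "c": 55, "a": 77}` → info = {'y': 17, 'c': 55, 'a': 77}
`value = len(info)` → value = 3
So value = 3

Answer: 3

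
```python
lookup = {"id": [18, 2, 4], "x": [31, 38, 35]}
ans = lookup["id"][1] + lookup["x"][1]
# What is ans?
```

Trace:
`lookup = {"id": [18, 2, 4], "x": [31, 38, 35]}` → lookup = {'id': [18, 2, 4], 'x': [31, 38, 35]}
`ans = lookup["id"][1] + lookup["x"][1]` → ans = 40
So ans = 40

Answer: 40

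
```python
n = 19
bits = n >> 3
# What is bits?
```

Trace:
`n = 19` → n = 19
`bits = n >> 3` → bits = 2
So bits = 2

Answer: 2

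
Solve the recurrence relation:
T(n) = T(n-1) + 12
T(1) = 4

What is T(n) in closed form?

Unrolling: T(n) = T(1) + 12·(n-1) = 4 + 12(n-1) = 12n - 8.

Answer: T(n) = 12n - 8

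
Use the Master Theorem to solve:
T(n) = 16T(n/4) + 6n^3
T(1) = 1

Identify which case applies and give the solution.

a=16, b=4, f(n)=6n^3. log_4(16) = 2. Since c=3 > 2 and the regularity condition holds (16(n/4)^3 = (16/4^3)n^3 with 16/4^3 < 1), Case 3 applies: T(n) = Θ(f(n)) = O(n^3).

Answer: O(n^3) - Case 3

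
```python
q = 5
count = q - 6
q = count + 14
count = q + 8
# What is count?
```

Trace:
`q = 5` → q = 5
`count = q - 6` → count = -1
`q = count + 14` → q = 13
`count = q + 8` → count = 21
So count = 21

Answer: 21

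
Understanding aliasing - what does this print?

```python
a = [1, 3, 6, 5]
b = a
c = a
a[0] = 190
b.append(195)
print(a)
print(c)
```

Key concept: multiple aliases.
Step by step:
`a = [1, 3, 6, 5]` → a = [1, 3, 6, 5]
`b = a` → b = [1, 3, 6, 5] (same object as a)
`c = a` → c = [1, 3, 6, 5] (same object as a, b)
`a[0] = 190` → a = [190, 3, 6, 5] (same object as b, c); b = [190, 3, 6, 5] (same object as a, c); c = [190, 3, 6, 5] (same object as a, b)
`b.append(195)` → a = [190, 3, 6, 5, 195] (same object as b, c); b = [190, 3, 6, 5, 195] (same object as a, c); c = [190, 3, 6, 5, 195] (same object as a, b)
`print(a)` → prints [190, 3, 6, 5, 195]
`print(c)` → prints [190, 3, 6, 5, 195]

Answer:
[190, 3, 6, 5, 195]
[190, 3, 6, 5, 195]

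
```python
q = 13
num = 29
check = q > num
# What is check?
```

Trace:
`q = 13` → q = 13
`num = 29` → num = 29
`check = q > num` → check = False
So check = False

Answer: False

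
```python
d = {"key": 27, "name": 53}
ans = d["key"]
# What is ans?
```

Trace:
`d = {"key": 27, "name": 53}` → d = {'key': 27, 'name': 53}
`ans = d["key"]` → ans = 27
So ans = 27

Answer: 27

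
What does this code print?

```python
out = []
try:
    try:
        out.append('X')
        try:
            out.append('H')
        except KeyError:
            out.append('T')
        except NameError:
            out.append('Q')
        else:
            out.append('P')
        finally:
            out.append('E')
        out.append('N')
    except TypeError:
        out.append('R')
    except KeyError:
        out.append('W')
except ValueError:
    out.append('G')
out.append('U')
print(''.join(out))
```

Execution trace: 'X' (try body) → 'H' (inner try body, no exception) → 'P' (inner else) → 'E' (inner finally) → 'N' (try body, no exception) → 'U' (after the try/except). Output: XHPENU

Answer: XHPENU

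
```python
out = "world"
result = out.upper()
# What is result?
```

Trace:
`out = "world"` → out = 'world'
`result = out.upper()` → result = 'WORLD'
So result = 'WORLD'

Answer: 'WORLD'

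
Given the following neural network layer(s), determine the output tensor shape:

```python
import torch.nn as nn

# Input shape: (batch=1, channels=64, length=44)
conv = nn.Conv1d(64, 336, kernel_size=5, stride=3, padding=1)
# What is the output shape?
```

Input: (1, 64, 44) -> Output: (1, 336, 14)

Answer: (1, 336, 14)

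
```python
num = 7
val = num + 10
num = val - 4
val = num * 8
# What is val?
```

Trace:
`num = 7` → num = 7
`val = num + 10` → val = 17
`num = val - 4` → num = 13
`val = num * 8` → val = 104
So val = 104

Answer: 104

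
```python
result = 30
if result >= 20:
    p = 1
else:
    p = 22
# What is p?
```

Trace:
`result = 30` → result = 30
`if result >= 20: ...` → result >= 20 is True → p = 1
So p = 1

Answer: 1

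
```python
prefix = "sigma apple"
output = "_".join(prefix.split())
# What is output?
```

Trace:
`prefix = "sigma apple"` → prefix = 'sigma apple'
`output = "_".join(prefix.split())` → output = 'sigma_apple'
So output = 'sigma_apple'

Answer: 'sigma_apple'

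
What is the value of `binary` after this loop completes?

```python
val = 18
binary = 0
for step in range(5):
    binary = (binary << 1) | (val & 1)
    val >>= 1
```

Reverse lowest 5 bits of 18
`binary` takes the values: 0 → 1 → 2 → 4 → 9

Answer: 9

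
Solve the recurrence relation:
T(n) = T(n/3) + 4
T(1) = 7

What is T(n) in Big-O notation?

Each step divides n by 3 and adds 4. After log_3(n) steps we reach T(1)=7. So T(n) = 4·log_3(n) + 7 = O(log n).

Answer: O(log n)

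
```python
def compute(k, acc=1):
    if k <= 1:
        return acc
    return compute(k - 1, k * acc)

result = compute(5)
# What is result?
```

Accumulator trace (n, acc): (5, 1) -> (4, 5) -> (3, 20) -> (2, 60) -> (1, 120) -> return 120

Answer: 120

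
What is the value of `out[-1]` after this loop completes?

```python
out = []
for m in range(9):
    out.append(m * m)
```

Last element of squares 0 to 8
`out` takes the values: [] → [0] → [0, 1] → [0, 1, 4] → [0, 1, 4, 9] → [0, 1, 4, 9, 16] → [0, 1, 4, 9, 16, 25] → [0, 1, 4, 9, 16, 25, 36] → [0, 1, 4, 9, 16, 25, 36, 49] → [0, 1, 4, 9, 16, 25, 36, 49, 64]
So `out[-1]` = 64

Answer: 64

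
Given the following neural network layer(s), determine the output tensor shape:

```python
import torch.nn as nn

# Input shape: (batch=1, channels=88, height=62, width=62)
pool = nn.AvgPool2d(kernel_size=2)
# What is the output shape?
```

Input: (1, 88, 62, 62) -> Output: (1, 88, 31, 31)

Answer: (1, 88, 31, 31)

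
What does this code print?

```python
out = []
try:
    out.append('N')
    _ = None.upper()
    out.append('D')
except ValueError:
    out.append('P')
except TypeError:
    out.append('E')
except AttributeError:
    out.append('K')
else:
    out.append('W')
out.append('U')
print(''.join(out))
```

Execution trace: 'N' (try body) → 'K' (except AttributeError) → 'U' (after the try/except). Output: NKU

Answer: NKU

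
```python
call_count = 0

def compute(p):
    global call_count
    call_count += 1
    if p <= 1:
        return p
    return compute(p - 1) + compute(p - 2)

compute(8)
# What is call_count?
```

Calls(p) = 1 + Calls(p-1) + Calls(p-2); Calls(0)=Calls(1)=1. For p=8 this gives 67.

Answer: 67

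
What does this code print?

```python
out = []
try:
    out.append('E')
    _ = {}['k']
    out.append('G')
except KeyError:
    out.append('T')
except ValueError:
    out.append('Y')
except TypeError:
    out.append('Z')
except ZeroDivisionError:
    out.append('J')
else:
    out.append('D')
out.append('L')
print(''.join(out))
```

Execution trace: 'E' (try body) → 'T' (except KeyError) → 'L' (after the try/except). Output: ETL

Answer: ETL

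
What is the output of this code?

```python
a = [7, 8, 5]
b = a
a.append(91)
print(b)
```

Key concept: basic list aliasing.
Step by step:
`a = [7, 8, 5]` → a = [7, 8, 5]
`b = a` → b = [7, 8, 5] (same object as a)
`a.append(91)` → a = [7, 8, 5, 91] (same object as b); b = [7, 8, 5, 91] (same object as a)
`print(b)` → prints [7, 8, 5, 91]

Answer: [7, 8, 5, 91]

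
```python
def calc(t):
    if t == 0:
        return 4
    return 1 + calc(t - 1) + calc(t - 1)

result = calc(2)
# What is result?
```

calc(t) = 1 + 2·calc(t-1), calc(0)=4. Closed form: (4+1)·2^2 - 1 = 19.

Answer: 19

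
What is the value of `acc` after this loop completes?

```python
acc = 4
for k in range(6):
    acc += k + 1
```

Start at 4, add 1 to 6 = 25
`acc` takes the values: 4 → 5 → 7 → 10 → 14 → 19 → 25

Answer: 25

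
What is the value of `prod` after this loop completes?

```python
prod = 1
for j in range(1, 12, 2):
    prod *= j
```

Product of 1, 3, 5, ... up to 11
`prod` takes the values: 1 → 3 → 15 → 105 → 945 → 10395

Answer: 10395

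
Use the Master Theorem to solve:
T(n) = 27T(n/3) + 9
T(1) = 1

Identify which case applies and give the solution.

a=27, b=3, f(n)=9. log_3(27) = 3. Since c=0 < 3, Case 1 applies: T(n) = Θ(n^log_b(a)) = O(n^3).

Answer: O(n^3) - Case 1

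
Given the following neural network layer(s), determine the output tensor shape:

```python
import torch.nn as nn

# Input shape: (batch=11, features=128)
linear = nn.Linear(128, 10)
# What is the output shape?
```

Input: (11, 128) -> Output: (11, 10)

Answer: (11, 10)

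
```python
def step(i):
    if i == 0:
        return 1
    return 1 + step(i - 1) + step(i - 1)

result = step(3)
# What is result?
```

step(i) = 1 + 2·step(i-1), step(0)=1. Closed form: (1+1)·2^3 - 1 = 15.

Answer: 15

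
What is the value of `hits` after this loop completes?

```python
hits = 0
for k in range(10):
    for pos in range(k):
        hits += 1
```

Triangle number: 0+1+2+...+9
`hits` takes the values: 0 → 1 → 2 → 3 → 4 → 5 → 6 → 7 → 8 → 9 → 10 → 11 → 12 → 13 → 14 → 15 → 16 → 17 → 18 → 19 → 20 → 21 → 22 → 23 → 24 → 25 → 26 → 27 → 28 → 29 → … → 41 → 42 → 43 → 44 → 45

Answer: 45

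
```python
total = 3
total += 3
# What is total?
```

Trace:
`total = 3` → total = 3
`total += 3` → total = 6
So total = 6

Answer: 6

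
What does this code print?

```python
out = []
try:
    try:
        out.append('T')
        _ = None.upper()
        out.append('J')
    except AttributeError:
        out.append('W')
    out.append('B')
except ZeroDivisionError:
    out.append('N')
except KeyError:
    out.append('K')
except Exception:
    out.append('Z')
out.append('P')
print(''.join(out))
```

Execution trace: 'T' (inner try body) → 'W' (inner except AttributeError) → 'B' (try body, no exception) → 'P' (after the try/except). Output: TWBP

Answer: TWBP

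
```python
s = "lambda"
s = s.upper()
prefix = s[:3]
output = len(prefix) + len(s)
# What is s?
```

Trace:
`s = "lambda"` → s = 'lambda'
`s = s.upper()` → s = 'LAMBDA'
`prefix = s[:3]` → prefix = 'LAM'
`output = len(prefix) + len(s)` → output = 9
So s = 'LAMBDA'

Answer: 'LAMBDA'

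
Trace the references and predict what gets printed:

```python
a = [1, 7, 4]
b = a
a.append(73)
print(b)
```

Key concept: basic list aliasing.
Step by step:
`a = [1, 7, 4]` → a = [1, 7, 4]
`b = a` → b = [1, 7, 4] (same object as a)
`a.append(73)` → a = [1, 7, 4, 73] (same object as b); b = [1, 7, 4, 73] (same object as a)
`print(b)` → prints [1, 7, 4, 73]

Answer: [1, 7, 4, 73]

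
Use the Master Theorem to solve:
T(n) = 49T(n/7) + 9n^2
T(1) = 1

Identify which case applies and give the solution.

a=49, b=7, f(n)=9n^2. log_7(49) = 2. Since c=2 = 2, Case 2 applies: T(n) = Θ(n^log_b(a) · log n) = O(n^2 log n).

Answer: O(n^2 log n) - Case 2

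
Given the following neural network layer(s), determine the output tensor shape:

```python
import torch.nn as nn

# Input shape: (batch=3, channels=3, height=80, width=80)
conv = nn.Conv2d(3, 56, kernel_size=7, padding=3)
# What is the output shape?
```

Input: (3, 3, 80, 80) -> Output: (3, 56, 80, 80)

Answer: (3, 56, 80, 80)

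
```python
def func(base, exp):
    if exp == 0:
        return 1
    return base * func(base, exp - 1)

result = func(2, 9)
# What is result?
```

func(2, 9) = 2 * 2 * 2 * 2 * 2 * 2 * 2 * 2 * 2 = 512

Answer: 512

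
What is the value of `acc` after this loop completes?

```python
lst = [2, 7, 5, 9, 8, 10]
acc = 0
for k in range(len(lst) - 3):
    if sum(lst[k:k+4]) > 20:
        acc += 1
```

Count windows with sum > 20
`acc` takes the values: 0 → 1 → 2 → 3

Answer: 3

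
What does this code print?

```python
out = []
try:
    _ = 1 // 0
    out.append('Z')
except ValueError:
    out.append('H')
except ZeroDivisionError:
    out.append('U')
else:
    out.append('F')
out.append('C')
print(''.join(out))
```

Execution trace: 'U' (except ZeroDivisionError) → 'C' (after the try/except). Output: UC

Answer: UC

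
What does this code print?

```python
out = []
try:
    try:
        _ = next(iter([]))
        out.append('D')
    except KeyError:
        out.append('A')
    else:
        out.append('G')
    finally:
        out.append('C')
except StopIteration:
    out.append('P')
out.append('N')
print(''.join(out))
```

Execution trace: 'C' (finally) → 'P' (outer except StopIteration) → 'N' (after the try/except). Output: CPN

Answer: CPN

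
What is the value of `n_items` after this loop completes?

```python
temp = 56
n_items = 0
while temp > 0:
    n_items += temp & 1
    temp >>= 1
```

Count set bits in 56 (binary: 0b111000)
`n_items` takes the values: 0 → 1 → 2 → 3

Answer: 3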